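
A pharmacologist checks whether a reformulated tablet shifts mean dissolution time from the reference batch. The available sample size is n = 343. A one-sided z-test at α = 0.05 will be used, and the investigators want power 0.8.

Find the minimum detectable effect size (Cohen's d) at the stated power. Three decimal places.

d ≈ 0.134

Required noncentrality: δ = z_{0.05} + z_{0.20} = 1.645 + 0.842 = 2.486.
δ = d·√n ⇒ d = δ/√n = 2.486/√343 = 0.1343.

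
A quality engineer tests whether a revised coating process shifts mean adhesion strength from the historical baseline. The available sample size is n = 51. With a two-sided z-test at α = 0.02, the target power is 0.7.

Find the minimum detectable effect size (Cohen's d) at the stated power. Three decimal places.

Need Φ(δ − 2.326) = 0.7, so δ = 2.326 + 0.524 = 2.851.
(Lower-tail contribution to power is negligible for δ > 0.)
δ = d·√n ⇒ d = δ/√n = 2.851/√51 = 0.3992.

d ≈ 0.399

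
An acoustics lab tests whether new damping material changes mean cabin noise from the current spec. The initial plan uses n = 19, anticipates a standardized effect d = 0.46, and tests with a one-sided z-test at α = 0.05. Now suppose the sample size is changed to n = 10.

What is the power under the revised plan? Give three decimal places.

With n = 10: δ = d·√n = 0.46 × √10 = 1.4546. Critical value z_{0.05} = 1.645.
Revised power = P(Z > 1.645 − δ) = Φ(-0.190) = 0.4246.

Power ≈ 0.425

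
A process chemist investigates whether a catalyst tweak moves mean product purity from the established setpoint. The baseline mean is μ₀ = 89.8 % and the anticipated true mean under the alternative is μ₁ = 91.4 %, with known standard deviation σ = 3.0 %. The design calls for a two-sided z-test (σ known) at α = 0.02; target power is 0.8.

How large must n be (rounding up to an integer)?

Standardized effect: d = |μ₁ − μ₀| / σ = |91.4 − 89.8| / 3.0 = 0.5333
For power 0.8 need Φ(δ − z_{0.01}) = 0.8, so δ = z_{0.01} + z_{0.20} = 2.326 + 0.842 = 3.168.
(Ignoring the negligible lower-tail rejection probability gives the usual closed-form inversion.)
δ = d·√n ⇒ n = (δ/d)² = (3.168 / 0.5333)² = 35.28.
Round up to the next whole unit.

n = 36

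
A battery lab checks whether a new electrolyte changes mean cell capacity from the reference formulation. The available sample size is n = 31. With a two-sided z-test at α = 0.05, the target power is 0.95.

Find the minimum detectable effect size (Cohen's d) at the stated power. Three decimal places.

Need Φ(δ − 1.960) = 0.95, so δ = 1.960 + 1.645 = 3.605.
(The second rejection-region term Φ(−δ − z_{α/2}) is negligible and dropped.)
δ = d·√n ⇒ d = δ/√n = 3.605/√31 = 0.6474.

d ≈ 0.647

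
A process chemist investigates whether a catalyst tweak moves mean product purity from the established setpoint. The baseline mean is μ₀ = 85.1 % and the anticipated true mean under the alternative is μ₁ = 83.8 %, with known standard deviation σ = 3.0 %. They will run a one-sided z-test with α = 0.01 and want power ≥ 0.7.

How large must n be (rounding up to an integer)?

Standardized effect: d = |μ₁ − μ₀| / σ = |83.8 − 85.1| / 3.0 = 0.4333
For power 0.7 need Φ(δ − z_{0.01}) = 0.7, so δ = z_{0.01} + z_{0.30} = 2.326 + 0.524 = 2.851.
δ = d·√n ⇒ n = (δ/d)² = (2.851 / 0.4333)² = 43.28.
Round up to the next whole unit.

n = 44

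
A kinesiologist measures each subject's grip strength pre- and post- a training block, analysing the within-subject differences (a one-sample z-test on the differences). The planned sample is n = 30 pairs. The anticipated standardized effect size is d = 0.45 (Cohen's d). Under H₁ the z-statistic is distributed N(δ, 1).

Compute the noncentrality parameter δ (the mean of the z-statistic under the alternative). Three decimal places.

δ ≈ 2.465

δ = d·√n = 0.45 × √30 = 2.4648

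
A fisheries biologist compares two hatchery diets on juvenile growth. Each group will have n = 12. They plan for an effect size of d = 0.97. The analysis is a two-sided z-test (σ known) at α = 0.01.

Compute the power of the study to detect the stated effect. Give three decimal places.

Power ≈ 0.421

Noncentrality parameter: δ = d·√(n/2) = 0.97 × √(12/2) = 2.3760
Two-sided α = 0.01 → critical value z_{0.005} = 2.576.
Power = Φ(δ − 2.576) + Φ(−δ − 2.576) = Φ(-0.200) + Φ(-4.952) = 0.4208 + 0.0000 = 0.4208.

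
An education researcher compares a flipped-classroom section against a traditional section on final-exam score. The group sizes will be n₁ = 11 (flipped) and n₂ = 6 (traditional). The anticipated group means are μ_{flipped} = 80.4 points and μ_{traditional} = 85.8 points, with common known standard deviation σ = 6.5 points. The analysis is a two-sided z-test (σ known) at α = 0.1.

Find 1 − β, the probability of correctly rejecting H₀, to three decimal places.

Standardized effect: d = |μ_{flipped} − μ_{traditional}| / σ = |80.4 − 85.8| / 6.5 = 0.8308
Noncentrality parameter: δ = d / √(1/n₁ + 1/n₂) = 0.8308 / √(1/11 + 1/6) = 1.6369
Two-sided α = 0.1 → critical value z_{0.05} = 1.645.
Power = Φ(δ − 1.645) + Φ(−δ − 1.645) = Φ(-0.008) + Φ(-3.282) = 0.4968 + 0.0005 = 0.4974.

Power ≈ 0.497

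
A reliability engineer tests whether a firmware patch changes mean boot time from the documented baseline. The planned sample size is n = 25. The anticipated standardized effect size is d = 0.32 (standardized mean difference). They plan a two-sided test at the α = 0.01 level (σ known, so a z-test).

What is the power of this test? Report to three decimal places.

Noncentrality parameter: δ = d·√n = 0.32 × √25 = 1.6000
Two-sided α = 0.01 → critical value z_{0.005} = 2.576.
Power = Φ(δ − 2.576) + Φ(−δ − 2.576) = Φ(-0.976) + Φ(-4.176) = 0.1646 + 0.0000 = 0.1646.

Power ≈ 0.165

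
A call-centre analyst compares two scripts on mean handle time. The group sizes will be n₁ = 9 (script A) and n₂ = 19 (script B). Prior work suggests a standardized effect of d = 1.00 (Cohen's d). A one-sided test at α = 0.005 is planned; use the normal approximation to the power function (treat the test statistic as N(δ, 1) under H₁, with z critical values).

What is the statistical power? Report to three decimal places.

Power ≈ 0.458

Noncentrality parameter: δ = d / √(1/n₁ + 1/n₂) = 1.00 / √(1/9 + 1/19) = 2.4713
One-sided α = 0.005 → critical value z_{0.005} = 2.576.
Power = Φ(δ − 2.576) = Φ(-0.105) = 0.4584.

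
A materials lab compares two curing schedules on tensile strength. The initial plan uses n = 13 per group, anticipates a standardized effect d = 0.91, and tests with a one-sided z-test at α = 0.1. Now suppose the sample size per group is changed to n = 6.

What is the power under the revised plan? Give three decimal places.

With n = 6 per group: δ = d·√(n/2) = 0.91 × √(6/2) = 1.5762. Critical value z_{0.1} = 1.282.
Revised power = Φ(δ − 1.282) = Φ(0.295) = 0.6159.

Power ≈ 0.616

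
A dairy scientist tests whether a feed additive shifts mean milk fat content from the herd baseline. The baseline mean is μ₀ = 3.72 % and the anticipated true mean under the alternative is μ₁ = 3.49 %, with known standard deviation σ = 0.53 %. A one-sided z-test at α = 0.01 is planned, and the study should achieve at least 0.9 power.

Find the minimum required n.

Standardized effect: d = |μ₁ − μ₀| / σ = |3.49 − 3.72| / 0.53 = 0.4340
Set Φ(δ − 2.326) = 0.9; then δ − 2.326 = Φ⁻¹(0.9) = 1.282, giving δ = 3.608.
δ = d·√n ⇒ n = (δ/d)² = (3.608 / 0.4340)² = 69.12.
Round up to the next whole unit.

n = 70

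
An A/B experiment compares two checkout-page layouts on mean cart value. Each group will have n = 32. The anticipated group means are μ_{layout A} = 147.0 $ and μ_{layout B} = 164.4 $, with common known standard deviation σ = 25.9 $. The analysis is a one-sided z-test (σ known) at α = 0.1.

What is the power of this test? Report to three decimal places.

Standardized effect: d = |μ_{layout A} − μ_{layout B}| / σ = |147.0 − 164.4| / 25.9 = 0.6718
Noncentrality parameter: δ = d·√(n/2) = 0.6718 × √(32/2) = 2.6873
Critical value for a one-sided test at α = 0.1: z_α = 1.282.
Power = P(Z > 1.282 − δ) = Φ(1.406) = 0.9201.

Power ≈ 0.920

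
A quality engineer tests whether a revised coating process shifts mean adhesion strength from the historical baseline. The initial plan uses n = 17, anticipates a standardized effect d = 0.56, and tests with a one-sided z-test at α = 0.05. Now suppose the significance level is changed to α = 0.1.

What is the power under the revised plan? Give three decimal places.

Power ≈ 0.848

δ = d·√n = 0.56 × √17 = 2.3089 (unchanged). New critical value: z_{0.1} = 1.282.
Revised power = P(Z > 1.282 − δ) = Φ(1.027) = 0.8479.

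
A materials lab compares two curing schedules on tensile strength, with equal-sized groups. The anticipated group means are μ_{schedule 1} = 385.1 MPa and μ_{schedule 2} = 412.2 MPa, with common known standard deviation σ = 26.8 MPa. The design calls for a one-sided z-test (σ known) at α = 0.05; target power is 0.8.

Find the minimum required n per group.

n = 13 per group

Standardized effect: d = |μ_{schedule 1} − μ_{schedule 2}| / σ = |385.1 − 412.2| / 26.8 = 1.0112
Set Φ(δ − 1.645) = 0.8; then δ − 1.645 = Φ⁻¹(0.8) = 0.842, giving δ = 2.486.
δ = d·√(n/2) ⇒ n = 2(δ/d)² = 2 × (2.486 / 1.0112)² = 12.09.
Rounding up, n = 13 per group.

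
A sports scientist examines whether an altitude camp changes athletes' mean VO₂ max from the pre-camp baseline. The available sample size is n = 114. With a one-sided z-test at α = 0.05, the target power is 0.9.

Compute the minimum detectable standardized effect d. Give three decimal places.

Required noncentrality: δ = z_{0.05} + z_{0.10} = 1.645 + 1.282 = 2.926.
δ = d·√n ⇒ d = δ/√n = 2.926/√114 = 0.2741.

d ≈ 0.274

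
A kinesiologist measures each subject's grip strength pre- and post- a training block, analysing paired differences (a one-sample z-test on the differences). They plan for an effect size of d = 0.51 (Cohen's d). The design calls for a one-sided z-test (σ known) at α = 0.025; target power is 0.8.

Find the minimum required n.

n = 31

Set Φ(δ − 1.960) = 0.8; then δ − 1.960 = Φ⁻¹(0.8) = 0.842, giving δ = 2.802.
δ = d·√n ⇒ n = (δ/d)² = (2.802 / 0.51)² = 30.18.
Rounding up, n = 31.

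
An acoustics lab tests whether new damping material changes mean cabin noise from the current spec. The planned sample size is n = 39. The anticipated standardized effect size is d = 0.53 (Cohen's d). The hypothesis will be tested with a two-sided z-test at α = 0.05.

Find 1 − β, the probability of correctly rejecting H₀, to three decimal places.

Power ≈ 0.911

Noncentrality parameter: δ = d·√n = 0.53 × √39 = 3.3098
Two-sided α = 0.05 → critical value z_{0.025} = 1.960.
Power = Φ(δ − 1.960) + Φ(−δ − 1.960) = Φ(1.350) + Φ(-5.270) = 0.9115 + 0.0000 = 0.9115.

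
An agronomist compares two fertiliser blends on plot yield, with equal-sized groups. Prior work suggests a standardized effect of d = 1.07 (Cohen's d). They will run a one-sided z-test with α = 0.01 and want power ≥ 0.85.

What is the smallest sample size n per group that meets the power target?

n = 20 per group

For power 0.85 need Φ(δ − z_{0.01}) = 0.85, so δ = z_{0.01} + z_{0.15} = 2.326 + 1.036 = 3.363.
δ = d·√(n/2) ⇒ n = 2(δ/d)² = 2 × (3.363 / 1.07)² = 19.75.
Rounding up, n = 20 per group.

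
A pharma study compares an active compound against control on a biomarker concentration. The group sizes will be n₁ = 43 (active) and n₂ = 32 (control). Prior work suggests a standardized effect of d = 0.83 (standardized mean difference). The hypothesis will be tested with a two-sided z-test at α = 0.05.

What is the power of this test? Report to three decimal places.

Noncentrality parameter: δ = d / √(1/n₁ + 1/n₂) = 0.83 / √(1/43 + 1/32) = 3.5551
Two-sided α = 0.05 → critical value z_{0.025} = 1.960.
Power = Φ(δ − 1.960) + Φ(−δ − 1.960) = Φ(1.595) + Φ(-5.515) = 0.9447 + 0.0000 = 0.9447.

Power ≈ 0.945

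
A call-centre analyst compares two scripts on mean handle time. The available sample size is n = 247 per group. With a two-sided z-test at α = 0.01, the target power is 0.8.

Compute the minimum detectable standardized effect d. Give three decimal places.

d ≈ 0.308

Need Φ(δ − 2.576) = 0.8, so δ = 2.576 + 0.842 = 3.417.
(The second rejection-region term Φ(−δ − z_{α/2}) is negligible and dropped.)
δ = d·√(n/2) ⇒ d = δ/√(n/2) = 3.417/√(247/2) = 0.3075.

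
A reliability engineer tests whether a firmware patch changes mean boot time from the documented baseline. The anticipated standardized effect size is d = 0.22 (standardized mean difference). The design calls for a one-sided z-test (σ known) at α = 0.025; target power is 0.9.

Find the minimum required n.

For power 0.9 need Φ(δ − z_{0.025}) = 0.9, so δ = z_{0.025} + z_{0.10} = 1.960 + 1.282 = 3.242.
δ = d·√n ⇒ n = (δ/d)² = (3.242 / 0.22)² = 217.10.
Round up to the next whole unit.

n = 218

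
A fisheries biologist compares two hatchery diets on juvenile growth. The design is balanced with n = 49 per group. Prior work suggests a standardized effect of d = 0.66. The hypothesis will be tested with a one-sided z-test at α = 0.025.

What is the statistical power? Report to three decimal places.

Noncentrality parameter: δ = d·√(n/2) = 0.66 × √(49/2) = 3.2668
One-sided α = 0.025 → critical value z_{0.025} = 1.960.
Power = P(Z > 1.960 − δ) = Φ(1.307) = 0.9044.

Power ≈ 0.904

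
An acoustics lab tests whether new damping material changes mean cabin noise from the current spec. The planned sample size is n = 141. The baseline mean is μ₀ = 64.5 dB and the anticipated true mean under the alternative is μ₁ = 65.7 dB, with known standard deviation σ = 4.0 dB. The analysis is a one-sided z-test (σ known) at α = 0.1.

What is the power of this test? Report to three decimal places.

Power ≈ 0.989

Standardized effect: d = |μ₁ − μ₀| / σ = |65.7 − 64.5| / 4.0 = 0.3000
Noncentrality parameter: δ = d·√n = 0.3000 × √141 = 3.5623
Critical value for a one-sided test at α = 0.1: z_α = 1.282.
Power = Φ(δ − 1.282) = Φ(2.281) = 0.9887.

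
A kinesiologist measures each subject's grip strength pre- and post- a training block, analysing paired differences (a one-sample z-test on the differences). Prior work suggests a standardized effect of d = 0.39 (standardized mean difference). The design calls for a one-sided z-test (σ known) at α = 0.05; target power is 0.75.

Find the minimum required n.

Set Φ(δ − 1.645) = 0.75; then δ − 1.645 = Φ⁻¹(0.75) = 0.674, giving δ = 2.319.
δ = d·√n ⇒ n = (δ/d)² = (2.319 / 0.39)² = 35.37.
Rounding up, n = 36.

n = 36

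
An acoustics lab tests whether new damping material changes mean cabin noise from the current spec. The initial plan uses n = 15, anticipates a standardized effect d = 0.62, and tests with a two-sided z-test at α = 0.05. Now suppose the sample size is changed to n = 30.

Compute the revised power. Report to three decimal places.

With n = 30: δ = d·√n = 0.62 × √30 = 3.3959. Critical value z_{0.025} = 1.960.
Revised power = Φ(δ − 1.960) + Φ(−δ − 1.960) = Φ(1.436) + Φ(-5.356) = 0.9245 + 0.0000 = 0.9245.

Power ≈ 0.924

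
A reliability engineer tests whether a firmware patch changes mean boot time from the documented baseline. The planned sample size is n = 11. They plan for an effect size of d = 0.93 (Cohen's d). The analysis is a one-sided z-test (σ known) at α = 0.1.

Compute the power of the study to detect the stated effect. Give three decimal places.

Noncentrality parameter: δ = d·√n = 0.93 × √11 = 3.0845
One-sided α = 0.1 → critical value z_{0.1} = 1.282.
Power = P(Z > 1.282 − δ) = Φ(1.803) = 0.9643.

Power ≈ 0.964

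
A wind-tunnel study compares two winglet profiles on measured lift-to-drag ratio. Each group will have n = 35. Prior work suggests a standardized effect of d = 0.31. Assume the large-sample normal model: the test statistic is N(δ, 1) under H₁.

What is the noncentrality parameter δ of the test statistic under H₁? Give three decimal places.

δ = d·√(n/2) = 0.31 × √(35/2) = 1.2968

δ ≈ 1.297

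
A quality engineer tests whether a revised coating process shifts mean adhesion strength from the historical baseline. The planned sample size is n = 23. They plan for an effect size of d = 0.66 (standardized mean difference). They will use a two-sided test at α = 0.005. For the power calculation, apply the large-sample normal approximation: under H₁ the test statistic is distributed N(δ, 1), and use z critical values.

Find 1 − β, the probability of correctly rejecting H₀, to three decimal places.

Noncentrality parameter: δ = d·√n = 0.66 × √23 = 3.1652
Two-sided α = 0.005 → critical value z_{0.0025} = 2.807.
Power = Φ(δ − 2.807) + Φ(−δ − 2.807) = Φ(0.358) + Φ(-5.972) = 0.6399 + 0.0000 = 0.6399.

Power ≈ 0.640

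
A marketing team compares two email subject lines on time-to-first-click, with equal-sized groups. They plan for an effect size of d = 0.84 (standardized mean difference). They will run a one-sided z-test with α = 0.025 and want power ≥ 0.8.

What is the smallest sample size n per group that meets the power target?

For power 0.8 need Φ(δ − z_{0.025}) = 0.8, so δ = z_{0.025} + z_{0.20} = 1.960 + 0.842 = 2.802.
δ = d·√(n/2) ⇒ n = 2(δ/d)² = 2 × (2.802 / 0.84)² = 22.25.
Round up to the next whole unit.

n = 23 per group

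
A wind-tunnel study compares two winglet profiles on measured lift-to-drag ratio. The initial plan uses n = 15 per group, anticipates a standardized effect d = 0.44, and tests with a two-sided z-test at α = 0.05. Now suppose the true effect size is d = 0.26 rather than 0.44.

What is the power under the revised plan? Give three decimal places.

With d = 0.26: δ = d·√(n/2) = 0.26 × √(15/2) = 0.7120. Critical value z_{0.025} = 1.960.
Revised power = Φ(δ − 1.960) + Φ(−δ − 1.960) = Φ(-1.248) + Φ(-2.672) = 0.1060 + 0.0038 = 0.1098.

Power ≈ 0.110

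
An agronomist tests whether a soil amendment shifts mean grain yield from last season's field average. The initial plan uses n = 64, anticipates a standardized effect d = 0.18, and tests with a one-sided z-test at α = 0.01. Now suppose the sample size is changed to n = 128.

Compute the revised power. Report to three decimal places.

With n = 128: δ = d·√n = 0.18 × √128 = 2.0365. Critical value z_{0.01} = 2.326.
Revised power = Φ(δ − 2.326) = Φ(-0.290) = 0.3860.

Power ≈ 0.386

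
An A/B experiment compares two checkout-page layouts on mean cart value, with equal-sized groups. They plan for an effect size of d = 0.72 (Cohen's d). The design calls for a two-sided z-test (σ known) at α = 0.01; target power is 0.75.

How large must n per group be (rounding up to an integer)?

For power 0.75 need Φ(δ − z_{0.005}) = 0.75, so δ = z_{0.005} + z_{0.25} = 2.576 + 0.674 = 3.250.
(For δ > 0 the lower-tail rejection region contributes negligibly to power, so the one-term inversion is standard.)
δ = d·√(n/2) ⇒ n = 2(δ/d)² = 2 × (3.250 / 0.72)² = 40.76.
Round up to the next whole unit.

n = 41 per group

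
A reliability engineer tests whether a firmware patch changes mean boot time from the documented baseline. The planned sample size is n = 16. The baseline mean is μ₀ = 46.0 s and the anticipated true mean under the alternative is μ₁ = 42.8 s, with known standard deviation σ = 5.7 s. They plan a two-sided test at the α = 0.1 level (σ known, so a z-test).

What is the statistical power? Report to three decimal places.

Standardized effect: d = |μ₁ − μ₀| / σ = |42.8 − 46.0| / 5.7 = 0.5614
Noncentrality parameter: δ = d·√n = 0.5614 × √16 = 2.2456
Critical value for a two-sided test at α = 0.1: z_{α/2} = 1.645.
Power = Φ(δ − 1.645) + Φ(−δ − 1.645) = Φ(0.601) + Φ(-3.890) = 0.7260 + 0.0001 = 0.7261.

Power ≈ 0.726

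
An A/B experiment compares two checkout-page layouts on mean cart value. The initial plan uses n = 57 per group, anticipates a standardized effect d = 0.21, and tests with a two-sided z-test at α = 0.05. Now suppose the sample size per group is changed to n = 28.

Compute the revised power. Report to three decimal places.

Power ≈ 0.123

With n = 28 per group: δ = d·√(n/2) = 0.21 × √(28/2) = 0.7857. Critical value z_{0.025} = 1.960.
Revised power = Φ(δ − 1.960) + Φ(−δ − 1.960) = Φ(-1.174) + Φ(-2.746) = 0.1202 + 0.0030 = 0.1232.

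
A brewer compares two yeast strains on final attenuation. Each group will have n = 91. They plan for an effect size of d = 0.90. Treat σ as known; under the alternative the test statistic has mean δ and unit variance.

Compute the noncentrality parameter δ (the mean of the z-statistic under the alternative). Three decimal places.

δ ≈ 6.071

The noncentrality parameter scales effect size by the design's sample-size factor: δ = d·√(n/2) = 0.90 × √(91/2) = 6.0708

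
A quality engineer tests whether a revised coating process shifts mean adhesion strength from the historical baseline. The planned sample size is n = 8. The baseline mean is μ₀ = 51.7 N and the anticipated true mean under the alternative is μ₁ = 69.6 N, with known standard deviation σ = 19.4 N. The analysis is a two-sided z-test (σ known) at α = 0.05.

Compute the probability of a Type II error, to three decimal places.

Standardized effect: d = |μ₁ − μ₀| / σ = |69.6 − 51.7| / 19.4 = 0.9227
Noncentrality parameter: δ = d·√n = 0.9227 × √8 = 2.6097
Critical value for a two-sided test at α = 0.05: z_{α/2} = 1.960.
Power = Φ(δ − 1.960) + Φ(−δ − 1.960) = Φ(0.650) + Φ(-4.570) = 0.7421 + 0.0000 = 0.7421.
Type II error: β = 1 − power = 1 − 0.7421 = 0.2579.

β ≈ 0.258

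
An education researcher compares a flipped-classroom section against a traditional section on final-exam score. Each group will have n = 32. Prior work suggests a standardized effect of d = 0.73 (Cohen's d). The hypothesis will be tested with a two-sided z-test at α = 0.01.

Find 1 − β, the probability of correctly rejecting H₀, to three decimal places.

Power ≈ 0.635

Noncentrality parameter: δ = d·√(n/2) = 0.73 × √(32/2) = 2.9200
Critical value for a two-sided test at α = 0.01: z_{α/2} = 2.576.
Power = Φ(δ − 2.576) + Φ(−δ − 2.576) = Φ(0.344) + Φ(-5.496) = 0.6346 + 0.0000 = 0.6346.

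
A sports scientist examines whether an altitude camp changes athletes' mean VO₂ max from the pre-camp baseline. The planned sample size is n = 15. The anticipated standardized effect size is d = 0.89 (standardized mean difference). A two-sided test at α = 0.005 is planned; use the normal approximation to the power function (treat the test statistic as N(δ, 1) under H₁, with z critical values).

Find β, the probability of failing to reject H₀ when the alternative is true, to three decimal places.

Noncentrality parameter: δ = d·√n = 0.89 × √15 = 3.4470
Two-sided α = 0.005 → critical value z_{0.0025} = 2.807.
Power = Φ(δ − 2.807) + Φ(−δ − 2.807) = Φ(0.640) + Φ(-6.254) = 0.7389 + 0.0000 = 0.7389.
Type II error: β = 1 − power = 1 − 0.7389 = 0.2611.

β ≈ 0.261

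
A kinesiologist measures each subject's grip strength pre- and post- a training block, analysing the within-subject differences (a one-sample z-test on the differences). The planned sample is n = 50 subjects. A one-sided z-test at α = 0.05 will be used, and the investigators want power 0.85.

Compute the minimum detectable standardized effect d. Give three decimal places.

d ≈ 0.379

Required noncentrality: δ = z_{0.05} + z_{0.15} = 1.645 + 1.036 = 2.681.
δ = d·√n ⇒ d = δ/√n = 2.681/√50 = 0.3792.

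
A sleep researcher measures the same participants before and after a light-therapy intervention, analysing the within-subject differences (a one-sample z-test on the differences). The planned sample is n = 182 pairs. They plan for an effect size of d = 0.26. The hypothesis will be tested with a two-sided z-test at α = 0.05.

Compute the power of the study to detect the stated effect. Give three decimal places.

Power ≈ 0.939

Noncentrality parameter: δ = d·√n = 0.26 × √182 = 3.5076
Two-sided α = 0.05 → critical value z_{0.025} = 1.960.
Power = Φ(δ − 1.960) + Φ(−δ − 1.960) = Φ(1.548) + Φ(-5.468) = 0.9391 + 0.0000 = 0.9391.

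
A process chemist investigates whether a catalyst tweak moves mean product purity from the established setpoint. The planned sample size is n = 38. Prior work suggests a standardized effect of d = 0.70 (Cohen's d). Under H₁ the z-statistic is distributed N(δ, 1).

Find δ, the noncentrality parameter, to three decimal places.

δ = d·√n = 0.70 × √38 = 4.3151

δ ≈ 4.315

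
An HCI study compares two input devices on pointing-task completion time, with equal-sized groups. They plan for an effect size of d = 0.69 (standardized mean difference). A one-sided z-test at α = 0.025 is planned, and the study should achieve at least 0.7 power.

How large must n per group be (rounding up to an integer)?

n = 26 per group

For power 0.7 need Φ(δ − z_{0.025}) = 0.7, so δ = z_{0.025} + z_{0.30} = 1.960 + 0.524 = 2.484.
δ = d·√(n/2) ⇒ n = 2(δ/d)² = 2 × (2.484 / 0.69)² = 25.93.
Round up to the next whole unit.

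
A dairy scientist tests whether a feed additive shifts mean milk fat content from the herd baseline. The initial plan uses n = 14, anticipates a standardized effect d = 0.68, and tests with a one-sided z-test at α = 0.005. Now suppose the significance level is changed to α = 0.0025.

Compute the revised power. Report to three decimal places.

δ = d·√n = 0.68 × √14 = 2.5443 (unchanged). New critical value: z_{0.0025} = 2.807.
Revised power = P(Z > 2.807 − δ) = Φ(-0.263) = 0.3964.

Power ≈ 0.396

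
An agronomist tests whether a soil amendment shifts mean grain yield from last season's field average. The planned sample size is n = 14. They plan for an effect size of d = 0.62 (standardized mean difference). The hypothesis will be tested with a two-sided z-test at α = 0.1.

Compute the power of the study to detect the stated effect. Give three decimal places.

Power ≈ 0.750

Noncentrality parameter: δ = d·√n = 0.62 × √14 = 2.3198
Two-sided α = 0.1 → critical value z_{0.05} = 1.645.
Power = Φ(δ − 1.645) + Φ(−δ − 1.645) = Φ(0.675) + Φ(-3.965) = 0.7502 + 0.0000 = 0.7502.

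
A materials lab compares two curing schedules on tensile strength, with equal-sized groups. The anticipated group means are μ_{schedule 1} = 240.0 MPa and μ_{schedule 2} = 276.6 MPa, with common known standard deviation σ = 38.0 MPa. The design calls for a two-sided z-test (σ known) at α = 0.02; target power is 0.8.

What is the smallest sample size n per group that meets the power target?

Standardized effect: d = |μ_{schedule 1} − μ_{schedule 2}| / σ = |240.0 − 276.6| / 38.0 = 0.9632
For power 0.8 need Φ(δ − z_{0.01}) = 0.8, so δ = z_{0.01} + z_{0.20} = 2.326 + 0.842 = 3.168.
(The Φ(−δ − z_{α/2}) term is vanishingly small for δ > 0 and is dropped in the standard sample-size formula.)
δ = d·√(n/2) ⇒ n = 2(δ/d)² = 2 × (3.168 / 0.9632)² = 21.64.
Round up to the next whole unit.

n = 22 per group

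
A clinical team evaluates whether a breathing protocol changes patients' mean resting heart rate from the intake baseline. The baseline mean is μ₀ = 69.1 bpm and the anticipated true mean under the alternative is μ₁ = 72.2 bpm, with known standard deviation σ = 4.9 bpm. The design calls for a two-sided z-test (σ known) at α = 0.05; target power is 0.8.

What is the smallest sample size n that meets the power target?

Standardized effect: d = |μ₁ − μ₀| / σ = |72.2 − 69.1| / 4.9 = 0.6327
For power 0.8 need Φ(δ − z_{0.025}) = 0.8, so δ = z_{0.025} + z_{0.20} = 1.960 + 0.842 = 2.802.
(For δ > 0 the lower-tail rejection region contributes negligibly to power, so the one-term inversion is standard.)
δ = d·√n ⇒ n = (δ/d)² = (2.802 / 0.6327)² = 19.61.
Rounding up, n = 20.

n = 20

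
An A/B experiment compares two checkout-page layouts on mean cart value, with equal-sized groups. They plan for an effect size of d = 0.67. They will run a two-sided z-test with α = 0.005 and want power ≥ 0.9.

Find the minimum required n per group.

For power 0.9 need Φ(δ − z_{0.0025}) = 0.9, so δ = z_{0.0025} + z_{0.10} = 2.807 + 1.282 = 4.089.
(Ignoring the negligible lower-tail rejection probability gives the usual closed-form inversion.)
δ = d·√(n/2) ⇒ n = 2(δ/d)² = 2 × (4.089 / 0.67)² = 74.48.
Round up to the next whole unit.

n = 75 per group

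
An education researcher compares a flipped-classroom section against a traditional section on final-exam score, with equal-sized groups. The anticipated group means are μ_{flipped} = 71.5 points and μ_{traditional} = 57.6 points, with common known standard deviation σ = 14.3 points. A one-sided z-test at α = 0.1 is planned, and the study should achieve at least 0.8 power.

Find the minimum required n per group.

Standardized effect: d = |μ_{flipped} − μ_{traditional}| / σ = |71.5 − 57.6| / 14.3 = 0.9720
For power 0.8 need Φ(δ − z_{0.1}) = 0.8, so δ = z_{0.1} + z_{0.20} = 1.282 + 0.842 = 2.123.
δ = d·√(n/2) ⇒ n = 2(δ/d)² = 2 × (2.123 / 0.9720)² = 9.54.
Rounding up, n = 10 per group.

n = 10 per group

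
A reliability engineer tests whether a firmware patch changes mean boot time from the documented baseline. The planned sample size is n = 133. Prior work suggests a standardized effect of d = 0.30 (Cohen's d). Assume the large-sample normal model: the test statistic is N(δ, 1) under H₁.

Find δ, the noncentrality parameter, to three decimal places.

δ = d·√n = 0.30 × √133 = 3.4598

δ ≈ 3.460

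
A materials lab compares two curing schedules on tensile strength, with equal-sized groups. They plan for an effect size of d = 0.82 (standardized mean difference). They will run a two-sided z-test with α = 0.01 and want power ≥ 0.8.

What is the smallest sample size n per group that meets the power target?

n = 35 per group

Set Φ(δ − 2.576) = 0.8; then δ − 2.576 = Φ⁻¹(0.8) = 0.842, giving δ = 3.417.
(The Φ(−δ − z_{α/2}) term is vanishingly small for δ > 0 and is dropped in the standard sample-size formula.)
δ = d·√(n/2) ⇒ n = 2(δ/d)² = 2 × (3.417 / 0.82)² = 34.74.
Round up to the next whole unit.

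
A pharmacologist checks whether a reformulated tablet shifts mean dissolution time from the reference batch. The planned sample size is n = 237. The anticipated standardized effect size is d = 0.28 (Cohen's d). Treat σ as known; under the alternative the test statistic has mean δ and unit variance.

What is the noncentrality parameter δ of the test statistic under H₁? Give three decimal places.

The noncentrality parameter scales effect size by the design's sample-size factor: δ = d·√n = 0.28 × √237 = 4.3105

δ ≈ 4.311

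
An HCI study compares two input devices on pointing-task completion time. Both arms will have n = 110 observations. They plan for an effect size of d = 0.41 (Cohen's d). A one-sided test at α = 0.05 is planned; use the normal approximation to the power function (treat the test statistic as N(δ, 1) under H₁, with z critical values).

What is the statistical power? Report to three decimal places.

Power ≈ 0.919

Noncentrality parameter: λ = d·√(n/2) = 0.41 × √(110/2) = 3.0406
Critical value for a one-sided test at α = 0.05: z_α = 1.645.
Power = Φ(λ − 1.645) = Φ(1.396) = 0.9186.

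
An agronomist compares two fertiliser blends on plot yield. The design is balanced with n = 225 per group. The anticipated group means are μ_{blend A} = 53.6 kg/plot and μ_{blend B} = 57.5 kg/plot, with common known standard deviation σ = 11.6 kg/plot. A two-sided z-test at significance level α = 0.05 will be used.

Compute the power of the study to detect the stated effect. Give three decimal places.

Standardized effect: d = |μ_{blend A} − μ_{blend B}| / σ = |53.6 − 57.5| / 11.6 = 0.3362
Noncentrality parameter: δ = d·√(n/2) = 0.3362 × √(225/2) = 3.5660
Two-sided α = 0.05 → critical value z_{0.025} = 1.960.
Power = Φ(δ − 1.960) + Φ(−δ − 1.960) = Φ(1.606) + Φ(-5.526) = 0.9459 + 0.0000 = 0.9459.

Power ≈ 0.946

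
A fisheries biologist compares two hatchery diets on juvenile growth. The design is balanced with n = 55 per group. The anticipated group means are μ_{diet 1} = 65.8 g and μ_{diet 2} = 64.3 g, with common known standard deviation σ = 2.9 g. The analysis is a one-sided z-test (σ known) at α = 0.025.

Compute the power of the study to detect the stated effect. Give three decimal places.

Power ≈ 0.774

Standardized effect: d = |μ_{diet 1} − μ_{diet 2}| / σ = |65.8 − 64.3| / 2.9 = 0.5172
Noncentrality parameter: δ = d·√(n/2) = 0.5172 × √(55/2) = 2.7124
Critical value for a one-sided test at α = 0.025: z_α = 1.960.
Power = P(Z > 1.960 − δ) = Φ(0.752) = 0.7741.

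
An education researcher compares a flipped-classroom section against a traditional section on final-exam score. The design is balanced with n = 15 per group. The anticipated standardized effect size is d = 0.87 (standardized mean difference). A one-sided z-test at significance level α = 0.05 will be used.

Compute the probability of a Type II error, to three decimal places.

Noncentrality parameter: δ = d·√(n/2) = 0.87 × √(15/2) = 2.3826
Critical value for a one-sided test at α = 0.05: z_α = 1.645.
Power = P(Z > 1.645 − δ) = Φ(0.738) = 0.7697.
Type II error: β = 1 − power = 1 − 0.7697 = 0.2303.

β ≈ 0.230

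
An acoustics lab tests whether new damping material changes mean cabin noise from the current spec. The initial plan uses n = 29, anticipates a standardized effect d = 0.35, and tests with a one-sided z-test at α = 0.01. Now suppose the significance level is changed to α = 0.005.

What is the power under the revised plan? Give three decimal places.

Power ≈ 0.245

δ = d·√n = 0.35 × √29 = 1.8848 (unchanged). New critical value: z_{0.005} = 2.576.
Revised power = P(Z > 2.576 − δ) = Φ(-0.691) = 0.2448.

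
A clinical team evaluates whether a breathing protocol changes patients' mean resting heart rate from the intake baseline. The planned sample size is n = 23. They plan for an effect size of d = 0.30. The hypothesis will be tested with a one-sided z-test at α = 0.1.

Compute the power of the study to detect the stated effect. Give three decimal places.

Noncentrality parameter: δ = d·√n = 0.30 × √23 = 1.4387
Critical value for a one-sided test at α = 0.1: z_α = 1.282.
Power = Φ(δ − 1.282) = Φ(0.157) = 0.5625.

Power ≈ 0.562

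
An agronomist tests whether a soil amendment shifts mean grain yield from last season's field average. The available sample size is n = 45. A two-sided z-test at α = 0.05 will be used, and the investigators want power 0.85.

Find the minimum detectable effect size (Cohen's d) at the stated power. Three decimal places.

d ≈ 0.447

Need Φ(δ − 1.960) = 0.85, so δ = 1.960 + 1.036 = 2.996.
(The second rejection-region term Φ(−δ − z_{α/2}) is negligible and dropped.)
δ = d·√n ⇒ d = δ/√n = 2.996/√45 = 0.4467.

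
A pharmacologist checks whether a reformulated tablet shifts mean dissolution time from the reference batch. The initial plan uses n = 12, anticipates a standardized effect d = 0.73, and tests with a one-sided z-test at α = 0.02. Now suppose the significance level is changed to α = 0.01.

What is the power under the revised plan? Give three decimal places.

δ = d·√n = 0.73 × √12 = 2.5288 (unchanged). New critical value: z_{0.01} = 2.326.
Revised power = P(Z > 2.326 − δ) = Φ(0.202) = 0.5802.

Power ≈ 0.580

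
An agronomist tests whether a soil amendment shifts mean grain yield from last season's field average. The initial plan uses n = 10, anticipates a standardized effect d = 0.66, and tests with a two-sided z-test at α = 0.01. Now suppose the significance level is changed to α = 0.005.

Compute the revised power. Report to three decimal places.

Power ≈ 0.236

δ = d·√n = 0.66 × √10 = 2.0871 (unchanged). New critical value: z_{0.0025} = 2.807.
Revised power = Φ(δ − 2.807) + Φ(−δ − 2.807) = Φ(-0.720) + Φ(-4.894) = 0.2358 + 0.0000 = 0.2358.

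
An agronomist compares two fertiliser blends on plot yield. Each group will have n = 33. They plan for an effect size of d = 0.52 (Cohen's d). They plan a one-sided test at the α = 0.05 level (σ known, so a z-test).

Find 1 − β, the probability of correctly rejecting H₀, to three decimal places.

Noncentrality parameter: λ = d·√(n/2) = 0.52 × √(33/2) = 2.1122
One-sided α = 0.05 → critical value z_{0.05} = 1.645.
Power = Φ(λ − 1.645) = Φ(0.467) = 0.6799.

Power ≈ 0.680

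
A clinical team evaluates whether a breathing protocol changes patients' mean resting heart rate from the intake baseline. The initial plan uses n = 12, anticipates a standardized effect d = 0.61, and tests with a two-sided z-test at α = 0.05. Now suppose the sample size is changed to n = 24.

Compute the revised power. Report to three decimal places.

With n = 24: δ = d·√n = 0.61 × √24 = 2.9884. Critical value z_{0.025} = 1.960.
Revised power = Φ(δ − 1.960) + Φ(−δ − 1.960) = Φ(1.028) + Φ(-4.948) = 0.8481 + 0.0000 = 0.8481.

Power ≈ 0.848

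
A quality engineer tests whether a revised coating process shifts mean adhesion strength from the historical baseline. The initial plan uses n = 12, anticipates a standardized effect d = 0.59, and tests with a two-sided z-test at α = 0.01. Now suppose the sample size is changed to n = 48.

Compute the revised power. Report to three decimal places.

Power ≈ 0.935

With n = 48: δ = d·√n = 0.59 × √48 = 4.0876. Critical value z_{0.005} = 2.576.
Revised power = Φ(δ − 2.576) + Φ(−δ − 2.576) = Φ(1.512) + Φ(-6.663) = 0.9347 + 0.0000 = 0.9347.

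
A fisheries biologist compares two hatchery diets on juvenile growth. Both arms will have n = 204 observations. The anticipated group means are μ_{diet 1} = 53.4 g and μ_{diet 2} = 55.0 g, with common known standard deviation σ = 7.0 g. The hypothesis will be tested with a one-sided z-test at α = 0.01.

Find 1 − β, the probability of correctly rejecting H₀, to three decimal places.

Power ≈ 0.493

Standardized effect: d = |μ_{diet 1} − μ_{diet 2}| / σ = |53.4 − 55.0| / 7.0 = 0.2286
Noncentrality parameter: δ = d·√(n/2) = 0.2286 × √(204/2) = 2.3085
Critical value for a one-sided test at α = 0.01: z_α = 2.326.
Power = P(Z > 2.326 − δ) = Φ(-0.018) = 0.4929.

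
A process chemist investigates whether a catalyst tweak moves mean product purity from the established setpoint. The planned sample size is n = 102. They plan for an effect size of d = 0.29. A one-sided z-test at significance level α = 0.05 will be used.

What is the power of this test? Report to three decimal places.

Power ≈ 0.900

Noncentrality parameter: δ = d·√n = 0.29 × √102 = 2.9289
One-sided α = 0.05 → critical value z_{0.05} = 1.645.
Power = Φ(δ − 1.645) = Φ(1.284) = 0.9004.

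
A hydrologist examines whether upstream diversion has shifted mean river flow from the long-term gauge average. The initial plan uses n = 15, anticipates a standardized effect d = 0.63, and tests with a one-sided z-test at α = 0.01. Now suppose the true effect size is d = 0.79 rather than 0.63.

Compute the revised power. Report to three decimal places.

Power ≈ 0.768

With d = 0.79: δ = d·√n = 0.79 × √15 = 3.0597. Critical value z_{0.01} = 2.326.
Revised power = Φ(δ − 2.326) = Φ(0.733) = 0.7683.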